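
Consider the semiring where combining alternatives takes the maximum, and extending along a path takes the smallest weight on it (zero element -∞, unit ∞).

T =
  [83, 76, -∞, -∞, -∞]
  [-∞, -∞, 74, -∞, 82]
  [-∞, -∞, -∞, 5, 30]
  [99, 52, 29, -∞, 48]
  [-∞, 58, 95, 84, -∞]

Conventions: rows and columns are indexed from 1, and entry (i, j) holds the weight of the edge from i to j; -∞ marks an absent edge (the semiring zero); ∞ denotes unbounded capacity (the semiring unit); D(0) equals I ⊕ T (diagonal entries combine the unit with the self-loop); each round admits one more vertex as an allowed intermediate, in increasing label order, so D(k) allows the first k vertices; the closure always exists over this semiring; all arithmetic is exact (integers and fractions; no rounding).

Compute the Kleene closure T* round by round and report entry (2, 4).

D(0):
  [∞, 76, -∞, -∞, -∞]
  [-∞, ∞, 74, -∞, 82]
  [-∞, -∞, ∞, 5, 30]
  [99, 52, 29, ∞, 48]
  [-∞, 58, 95, 84, ∞]
D(1):
  [∞, 76, -∞, -∞, -∞]
  [-∞, ∞, 74, -∞, 82]
  [-∞, -∞, ∞, 5, 30]
  [99, 76, 29, ∞, 48]
  [-∞, 58, 95, 84, ∞]
D(2):
  [∞, 76, 74, -∞, 76]
  [-∞, ∞, 74, -∞, 82]
  [-∞, -∞, ∞, 5, 30]
  [99, 76, 74, ∞, 76]
  [-∞, 58, 95, 84, ∞]
D(3):
  [∞, 76, 74, 5, 76]
  [-∞, ∞, 74, 5, 82]
  [-∞, -∞, ∞, 5, 30]
  [99, 76, 74, ∞, 76]
  [-∞, 58, 95, 84, ∞]
D(4):
  [∞, 76, 74, 5, 76]
  [5, ∞, 74, 5, 82]
  [5, 5, ∞, 5, 30]
  [99, 76, 74, ∞, 76]
  [84, 76, 95, 84, ∞]
D(5):
  [∞, 76, 76, 76, 76]
  [82, ∞, 82, 82, 82]
  [30, 30, ∞, 30, 30]
  [99, 76, 76, ∞, 76]
  [84, 76, 95, 84, ∞]
Answer: T*[2][4] = 82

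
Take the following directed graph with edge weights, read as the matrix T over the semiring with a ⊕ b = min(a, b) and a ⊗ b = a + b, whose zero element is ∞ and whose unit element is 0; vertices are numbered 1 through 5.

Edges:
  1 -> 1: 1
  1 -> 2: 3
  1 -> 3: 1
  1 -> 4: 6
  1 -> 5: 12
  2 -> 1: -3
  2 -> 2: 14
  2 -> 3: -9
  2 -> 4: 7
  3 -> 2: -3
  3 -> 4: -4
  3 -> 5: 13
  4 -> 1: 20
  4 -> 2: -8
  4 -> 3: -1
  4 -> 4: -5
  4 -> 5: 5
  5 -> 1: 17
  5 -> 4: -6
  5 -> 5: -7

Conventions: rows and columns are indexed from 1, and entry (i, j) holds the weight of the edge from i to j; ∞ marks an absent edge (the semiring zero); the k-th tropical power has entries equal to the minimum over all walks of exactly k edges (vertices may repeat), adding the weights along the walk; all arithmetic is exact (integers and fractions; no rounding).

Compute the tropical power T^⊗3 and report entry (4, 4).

T^⊗2:
  [0, -2, -6, -3, 5]
  [-2, -12, -2, -13, 4]
  [-6, -12, -12, -9, 1]
  [-11, -13, -17, -10, -2]
  [10, -14, -7, -13, -14]
T^⊗3:
  [-5, -11, -11, -10, -2]
  [-15, -21, -21, -18, -8]
  [-15, -17, -21, -16, -6]
  [-16, -20, -22, -21, -9]
  [-17, -21, -23, -20, -21]
Key observation: the optimum is the walk 4->2->3->4, with weight (-8) + (-9) + (-4) = -21.
Optimal value attained by: walk 4->2->3->4.
Answer: (T^⊗3)[4][4] = -21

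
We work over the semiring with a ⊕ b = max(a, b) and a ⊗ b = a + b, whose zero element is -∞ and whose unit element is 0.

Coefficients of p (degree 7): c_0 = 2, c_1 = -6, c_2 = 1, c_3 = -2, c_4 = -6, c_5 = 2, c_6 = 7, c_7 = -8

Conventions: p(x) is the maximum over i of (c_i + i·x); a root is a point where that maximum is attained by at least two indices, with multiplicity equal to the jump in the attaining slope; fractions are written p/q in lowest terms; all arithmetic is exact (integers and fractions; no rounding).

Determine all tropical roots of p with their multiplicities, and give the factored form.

hull edge (i=0, c=2) to (i=6, c=7): slope 5/6, span 6
hull edge (i=6, c=7) to (i=7, c=-8): slope -15, span 1
Factored form: p(x) = -8 ⊗ (x ⊕ (-5/6)) ⊗ (x ⊕ (-5/6)) ⊗ (x ⊕ (-5/6)) ⊗ (x ⊕ (-5/6)) ⊗ (x ⊕ (-5/6)) ⊗ (x ⊕ (-5/6)) ⊗ (x ⊕ 15)
Answer: roots = -5/6 (mult 6), 15 (mult 1)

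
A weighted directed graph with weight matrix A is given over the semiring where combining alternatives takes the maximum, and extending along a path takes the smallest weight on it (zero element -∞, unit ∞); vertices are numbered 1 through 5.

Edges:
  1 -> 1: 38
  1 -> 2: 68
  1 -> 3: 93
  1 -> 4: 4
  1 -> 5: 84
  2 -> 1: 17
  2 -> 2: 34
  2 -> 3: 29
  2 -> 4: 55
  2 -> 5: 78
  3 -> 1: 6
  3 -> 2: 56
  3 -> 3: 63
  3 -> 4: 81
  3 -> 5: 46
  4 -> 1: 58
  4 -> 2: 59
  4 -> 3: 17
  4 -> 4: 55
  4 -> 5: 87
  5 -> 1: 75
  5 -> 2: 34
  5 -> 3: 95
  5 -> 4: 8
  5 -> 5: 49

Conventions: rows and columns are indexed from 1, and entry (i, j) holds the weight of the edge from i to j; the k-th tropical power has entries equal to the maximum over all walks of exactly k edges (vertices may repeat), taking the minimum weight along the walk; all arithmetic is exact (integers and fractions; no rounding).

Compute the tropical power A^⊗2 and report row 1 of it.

A^⊗2:
  [75, 56, 84, 81, 68]
  [75, 55, 78, 55, 55]
  [58, 59, 63, 63, 81]
  [75, 58, 87, 55, 59]
  [49, 68, 75, 81, 75]
Answer: row 1 of A^⊗2 = [75, 56, 84, 81, 68]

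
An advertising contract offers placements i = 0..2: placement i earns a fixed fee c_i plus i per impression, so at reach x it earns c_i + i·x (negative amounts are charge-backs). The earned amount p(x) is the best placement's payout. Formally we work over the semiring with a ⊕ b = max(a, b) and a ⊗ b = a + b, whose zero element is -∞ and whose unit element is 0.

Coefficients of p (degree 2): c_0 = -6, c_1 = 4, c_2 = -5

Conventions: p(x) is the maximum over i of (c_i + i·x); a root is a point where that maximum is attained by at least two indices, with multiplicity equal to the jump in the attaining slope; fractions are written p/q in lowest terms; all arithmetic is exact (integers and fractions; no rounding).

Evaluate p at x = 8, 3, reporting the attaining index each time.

p(8) = max(-6+0·8=-6, 4+1·8=12, -5+2·8=11) = 12 (attained by i=1)
p(3) = max(-6+0·3=-6, 4+1·3=7, -5+2·3=1) = 7 (attained by i=1)
Answer: p(8) = 12; p(3) = 7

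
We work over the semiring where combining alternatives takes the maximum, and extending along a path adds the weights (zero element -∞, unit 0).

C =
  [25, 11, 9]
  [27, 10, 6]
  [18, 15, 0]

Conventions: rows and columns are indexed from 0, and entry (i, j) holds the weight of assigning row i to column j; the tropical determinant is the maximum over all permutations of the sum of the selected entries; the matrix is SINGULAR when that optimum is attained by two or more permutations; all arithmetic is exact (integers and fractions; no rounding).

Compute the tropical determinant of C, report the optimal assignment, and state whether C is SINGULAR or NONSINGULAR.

σ = (0, 1, 2): 25 + 10 + 0 = 35
σ = (0, 2, 1): 25 + 6 + 15 = 46
σ = (1, 0, 2): 11 + 27 + 0 = 38
σ = (1, 2, 0): 11 + 6 + 18 = 35
σ = (2, 0, 1): 9 + 27 + 15 = 51
σ = (2, 1, 0): 9 + 10 + 18 = 37
Optimal value attained by: σ = (2, 0, 1).
Answer: det⊕(C) = 51; verdict: NONSINGULAR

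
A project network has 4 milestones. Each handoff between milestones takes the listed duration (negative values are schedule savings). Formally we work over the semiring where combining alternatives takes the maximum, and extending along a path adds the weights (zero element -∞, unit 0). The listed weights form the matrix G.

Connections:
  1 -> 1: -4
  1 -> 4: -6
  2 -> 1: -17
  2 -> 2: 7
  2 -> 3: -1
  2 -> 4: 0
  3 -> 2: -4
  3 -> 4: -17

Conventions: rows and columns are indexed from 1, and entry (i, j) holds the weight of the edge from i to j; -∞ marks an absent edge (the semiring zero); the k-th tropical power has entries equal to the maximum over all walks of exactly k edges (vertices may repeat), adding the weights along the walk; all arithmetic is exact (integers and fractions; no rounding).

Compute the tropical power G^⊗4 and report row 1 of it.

G^⊗2:
  [-8, -∞, -∞, -10]
  [-10, 14, 6, 7]
  [-21, 3, -5, -4]
  [-∞, -∞, -∞, -∞]
G^⊗3:
  [-12, -∞, -∞, -14]
  [-3, 21, 13, 14]
  [-14, 10, 2, 3]
  [-∞, -∞, -∞, -∞]
G^⊗4:
  [-16, -∞, -∞, -18]
  [4, 28, 20, 21]
  [-7, 17, 9, 10]
  [-∞, -∞, -∞, -∞]
Answer: row 1 of G^⊗4 = [-16, -∞, -∞, -18]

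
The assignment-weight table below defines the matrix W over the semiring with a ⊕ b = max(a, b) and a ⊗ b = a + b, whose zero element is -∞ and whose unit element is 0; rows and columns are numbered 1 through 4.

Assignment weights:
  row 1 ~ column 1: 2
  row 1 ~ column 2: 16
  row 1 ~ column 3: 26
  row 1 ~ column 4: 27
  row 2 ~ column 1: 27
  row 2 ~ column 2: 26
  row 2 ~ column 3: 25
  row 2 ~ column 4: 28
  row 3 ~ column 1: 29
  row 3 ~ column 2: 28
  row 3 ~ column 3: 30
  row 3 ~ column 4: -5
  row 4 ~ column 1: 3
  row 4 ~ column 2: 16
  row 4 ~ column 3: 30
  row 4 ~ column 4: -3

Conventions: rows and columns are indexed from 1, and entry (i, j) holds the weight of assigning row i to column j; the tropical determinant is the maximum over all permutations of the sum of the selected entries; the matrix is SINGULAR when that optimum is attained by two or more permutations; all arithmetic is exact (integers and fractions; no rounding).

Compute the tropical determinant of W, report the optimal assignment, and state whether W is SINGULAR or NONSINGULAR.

σ = (1, 2, 3, 4): 2 + 26 + 30 + (-3) = 55
σ = (1, 2, 4, 3): 2 + 26 + (-5) + 30 = 53
σ = (1, 3, 2, 4): 2 + 25 + 28 + (-3) = 52
σ = (1, 3, 4, 2): 2 + 25 + (-5) + 16 = 38
σ = (1, 4, 2, 3): 2 + 28 + 28 + 30 = 88
σ = (1, 4, 3, 2): 2 + 28 + 30 + 16 = 76
σ = (2, 1, 3, 4): 16 + 27 + 30 + (-3) = 70
σ = (2, 1, 4, 3): 16 + 27 + (-5) + 30 = 68
σ = (2, 3, 1, 4): 16 + 25 + 29 + (-3) = 67
σ = (2, 3, 4, 1): 16 + 25 + (-5) + 3 = 39
σ = (2, 4, 1, 3): 16 + 28 + 29 + 30 = 103
σ = (2, 4, 3, 1): 16 + 28 + 30 + 3 = 77
σ = (3, 1, 2, 4): 26 + 27 + 28 + (-3) = 78
σ = (3, 1, 4, 2): 26 + 27 + (-5) + 16 = 64
σ = (3, 2, 1, 4): 26 + 26 + 29 + (-3) = 78
σ = (3, 2, 4, 1): 26 + 26 + (-5) + 3 = 50
σ = (3, 4, 1, 2): 26 + 28 + 29 + 16 = 99
σ = (3, 4, 2, 1): 26 + 28 + 28 + 3 = 85
σ = (4, 1, 2, 3): 27 + 27 + 28 + 30 = 112
σ = (4, 1, 3, 2): 27 + 27 + 30 + 16 = 100
σ = (4, 2, 1, 3): 27 + 26 + 29 + 30 = 112
σ = (4, 2, 3, 1): 27 + 26 + 30 + 3 = 86
σ = (4, 3, 1, 2): 27 + 25 + 29 + 16 = 97
σ = (4, 3, 2, 1): 27 + 25 + 28 + 3 = 83
Optimal value attained by: σ = (4, 1, 2, 3).
Answer: det⊕(W) = 112; verdict: SINGULAR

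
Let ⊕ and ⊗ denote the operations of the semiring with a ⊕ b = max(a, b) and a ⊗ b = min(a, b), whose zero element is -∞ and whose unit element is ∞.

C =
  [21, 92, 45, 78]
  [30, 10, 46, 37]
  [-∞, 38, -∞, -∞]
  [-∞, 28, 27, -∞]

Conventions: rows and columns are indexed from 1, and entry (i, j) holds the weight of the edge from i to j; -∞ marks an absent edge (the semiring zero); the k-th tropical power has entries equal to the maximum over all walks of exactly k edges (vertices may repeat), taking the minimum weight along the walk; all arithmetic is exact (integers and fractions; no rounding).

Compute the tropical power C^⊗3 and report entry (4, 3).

C^⊗2:
  [30, 38, 46, 37]
  [21, 38, 30, 30]
  [30, 10, 38, 37]
  [28, 27, 28, 28]
C^⊗3:
  [30, 38, 38, 37]
  [30, 30, 38, 37]
  [21, 38, 30, 30]
  [27, 28, 28, 28]
Key observation: the optimum is the walk 4->2->1->3, with weight 28 min 30 min 45 = 28.
Optimal value attained by: walk 4->2->1->3.
Answer: (C^⊗3)[4][3] = 28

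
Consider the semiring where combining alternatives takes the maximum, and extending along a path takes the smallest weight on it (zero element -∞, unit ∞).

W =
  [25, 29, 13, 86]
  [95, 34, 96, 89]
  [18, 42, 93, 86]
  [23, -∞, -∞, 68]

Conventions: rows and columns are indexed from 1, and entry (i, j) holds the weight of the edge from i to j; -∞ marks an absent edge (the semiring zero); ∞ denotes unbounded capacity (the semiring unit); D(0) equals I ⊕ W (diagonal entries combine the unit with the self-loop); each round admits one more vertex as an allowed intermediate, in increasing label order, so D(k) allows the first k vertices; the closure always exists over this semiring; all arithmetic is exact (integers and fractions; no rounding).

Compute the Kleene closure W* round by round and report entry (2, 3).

D(0):
  [∞, 29, 13, 86]
  [95, ∞, 96, 89]
  [18, 42, ∞, 86]
  [23, -∞, -∞, ∞]
D(1):
  [∞, 29, 13, 86]
  [95, ∞, 96, 89]
  [18, 42, ∞, 86]
  [23, 23, 13, ∞]
D(2):
  [∞, 29, 29, 86]
  [95, ∞, 96, 89]
  [42, 42, ∞, 86]
  [23, 23, 23, ∞]
D(3):
  [∞, 29, 29, 86]
  [95, ∞, 96, 89]
  [42, 42, ∞, 86]
  [23, 23, 23, ∞]
D(4):
  [∞, 29, 29, 86]
  [95, ∞, 96, 89]
  [42, 42, ∞, 86]
  [23, 23, 23, ∞]
Answer: W*[2][3] = 96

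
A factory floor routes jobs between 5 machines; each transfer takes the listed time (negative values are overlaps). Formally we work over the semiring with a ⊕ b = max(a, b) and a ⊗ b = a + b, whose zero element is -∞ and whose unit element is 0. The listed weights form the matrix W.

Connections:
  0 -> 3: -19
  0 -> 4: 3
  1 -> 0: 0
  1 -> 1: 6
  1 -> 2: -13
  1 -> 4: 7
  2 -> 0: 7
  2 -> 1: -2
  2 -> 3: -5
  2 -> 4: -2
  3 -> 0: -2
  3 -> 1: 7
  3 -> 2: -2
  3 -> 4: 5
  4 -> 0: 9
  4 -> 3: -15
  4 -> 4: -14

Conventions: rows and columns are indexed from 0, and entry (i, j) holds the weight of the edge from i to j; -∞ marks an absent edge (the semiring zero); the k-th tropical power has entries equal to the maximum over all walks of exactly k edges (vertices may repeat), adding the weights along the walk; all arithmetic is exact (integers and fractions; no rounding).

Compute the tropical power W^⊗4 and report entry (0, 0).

W^⊗2:
  [12, -12, -21, -12, -11]
  [16, 12, -7, -8, 13]
  [7, 4, -7, -12, 10]
  [14, 13, -6, -7, 14]
  [-5, -8, -17, -10, 12]
W^⊗3:
  [-2, -5, -14, -7, 15]
  [22, 18, -1, -2, 19]
  [19, 10, -9, -5, 11]
  [23, 19, 0, -1, 20]
  [21, -2, -12, -3, -1]
W^⊗4:
  [24, 1, -9, 0, 2]
  [28, 24, 5, 4, 25]
  [20, 16, -3, 0, 22]
  [29, 25, 6, 5, 26]
  [8, 4, -5, 2, 24]
Key observation: the optimum is the walk 0->4->0->4->0, with weight 3 + 9 + 3 + 9 = 24.
Optimal value attained by: walk 0->4->0->4->0.
Answer: (W^⊗4)[0][0] = 24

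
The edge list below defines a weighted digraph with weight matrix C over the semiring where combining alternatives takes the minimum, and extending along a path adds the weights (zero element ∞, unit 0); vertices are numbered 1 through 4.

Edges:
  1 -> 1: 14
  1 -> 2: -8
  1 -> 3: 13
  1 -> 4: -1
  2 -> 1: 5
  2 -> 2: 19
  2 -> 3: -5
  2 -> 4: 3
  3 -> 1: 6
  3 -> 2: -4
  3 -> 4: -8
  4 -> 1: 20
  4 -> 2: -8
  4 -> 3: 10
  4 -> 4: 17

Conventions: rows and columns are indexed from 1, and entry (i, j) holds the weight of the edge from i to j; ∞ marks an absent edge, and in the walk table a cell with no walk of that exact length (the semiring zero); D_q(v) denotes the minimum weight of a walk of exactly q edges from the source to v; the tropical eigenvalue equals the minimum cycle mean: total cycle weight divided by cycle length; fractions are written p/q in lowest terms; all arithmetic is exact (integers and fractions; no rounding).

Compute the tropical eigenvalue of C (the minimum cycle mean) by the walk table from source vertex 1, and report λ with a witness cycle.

q=0: [0, ∞, ∞, ∞]
q=1: [14, -8, 13, -1]
q=2: [-3, -9, -13, -5]
q=3: [-7, -17, -14, -21]
q=4: [-12, -29, -22, -22]
Optimal cycle mean attained by: cycle 2->3->4->2, total (-5) + (-8) + (-8), length 3.
Answer: λ = -7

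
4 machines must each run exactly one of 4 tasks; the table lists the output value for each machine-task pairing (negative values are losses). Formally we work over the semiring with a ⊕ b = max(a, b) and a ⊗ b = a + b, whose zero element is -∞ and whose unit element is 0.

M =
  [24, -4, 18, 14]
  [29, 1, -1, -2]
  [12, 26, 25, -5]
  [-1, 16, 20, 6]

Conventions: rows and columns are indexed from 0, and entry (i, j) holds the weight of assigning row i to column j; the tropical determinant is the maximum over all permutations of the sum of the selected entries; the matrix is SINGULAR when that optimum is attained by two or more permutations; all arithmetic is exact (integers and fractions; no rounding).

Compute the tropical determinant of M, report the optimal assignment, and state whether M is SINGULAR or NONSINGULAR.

σ = (0, 1, 2, 3): 24 + 1 + 25 + 6 = 56
σ = (0, 1, 3, 2): 24 + 1 + (-5) + 20 = 40
σ = (0, 2, 1, 3): 24 + (-1) + 26 + 6 = 55
σ = (0, 2, 3, 1): 24 + (-1) + (-5) + 16 = 34
σ = (0, 3, 1, 2): 24 + (-2) + 26 + 20 = 68
σ = (0, 3, 2, 1): 24 + (-2) + 25 + 16 = 63
σ = (1, 0, 2, 3): (-4) + 29 + 25 + 6 = 56
σ = (1, 0, 3, 2): (-4) + 29 + (-5) + 20 = 40
σ = (1, 2, 0, 3): (-4) + (-1) + 12 + 6 = 13
σ = (1, 2, 3, 0): (-4) + (-1) + (-5) + (-1) = -11
σ = (1, 3, 0, 2): (-4) + (-2) + 12 + 20 = 26
σ = (1, 3, 2, 0): (-4) + (-2) + 25 + (-1) = 18
σ = (2, 0, 1, 3): 18 + 29 + 26 + 6 = 79
σ = (2, 0, 3, 1): 18 + 29 + (-5) + 16 = 58
σ = (2, 1, 0, 3): 18 + 1 + 12 + 6 = 37
σ = (2, 1, 3, 0): 18 + 1 + (-5) + (-1) = 13
σ = (2, 3, 0, 1): 18 + (-2) + 12 + 16 = 44
σ = (2, 3, 1, 0): 18 + (-2) + 26 + (-1) = 41
σ = (3, 0, 1, 2): 14 + 29 + 26 + 20 = 89
σ = (3, 0, 2, 1): 14 + 29 + 25 + 16 = 84
σ = (3, 1, 0, 2): 14 + 1 + 12 + 20 = 47
σ = (3, 1, 2, 0): 14 + 1 + 25 + (-1) = 39
σ = (3, 2, 0, 1): 14 + (-1) + 12 + 16 = 41
σ = (3, 2, 1, 0): 14 + (-1) + 26 + (-1) = 38
Optimal value attained by: σ = (3, 0, 1, 2).
Answer: det⊕(M) = 89; verdict: NONSINGULAR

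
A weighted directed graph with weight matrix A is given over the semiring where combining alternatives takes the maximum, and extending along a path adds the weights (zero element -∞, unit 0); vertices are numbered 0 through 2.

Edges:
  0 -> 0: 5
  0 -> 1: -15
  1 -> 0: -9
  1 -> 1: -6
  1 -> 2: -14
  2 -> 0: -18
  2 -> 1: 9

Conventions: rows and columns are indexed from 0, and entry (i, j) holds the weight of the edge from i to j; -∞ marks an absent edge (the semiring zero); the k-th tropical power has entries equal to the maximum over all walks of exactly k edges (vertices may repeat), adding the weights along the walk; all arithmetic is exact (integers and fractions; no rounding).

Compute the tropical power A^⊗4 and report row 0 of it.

A^⊗2:
  [10, -10, -29]
  [-4, -5, -20]
  [0, 3, -5]
A^⊗3:
  [15, -5, -24]
  [1, -11, -19]
  [5, 4, -11]
A^⊗4:
  [20, 0, -19]
  [6, -10, -25]
  [10, -2, -10]
Answer: row 0 of A^⊗4 = [20, 0, -19]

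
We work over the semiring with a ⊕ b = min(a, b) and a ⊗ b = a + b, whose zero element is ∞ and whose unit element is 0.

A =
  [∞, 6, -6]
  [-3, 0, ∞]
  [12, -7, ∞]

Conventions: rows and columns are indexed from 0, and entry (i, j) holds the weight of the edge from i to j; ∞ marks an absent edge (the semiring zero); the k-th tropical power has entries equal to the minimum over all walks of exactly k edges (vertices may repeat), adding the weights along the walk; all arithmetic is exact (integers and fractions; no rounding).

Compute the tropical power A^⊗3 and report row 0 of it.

A^⊗2:
  [3, -13, ∞]
  [-3, 0, -9]
  [-10, -7, 6]
A^⊗3:
  [-16, -13, -3]
  [-3, -16, -9]
  [-10, -7, -16]
Answer: row 0 of A^⊗3 = [-16, -13, -3]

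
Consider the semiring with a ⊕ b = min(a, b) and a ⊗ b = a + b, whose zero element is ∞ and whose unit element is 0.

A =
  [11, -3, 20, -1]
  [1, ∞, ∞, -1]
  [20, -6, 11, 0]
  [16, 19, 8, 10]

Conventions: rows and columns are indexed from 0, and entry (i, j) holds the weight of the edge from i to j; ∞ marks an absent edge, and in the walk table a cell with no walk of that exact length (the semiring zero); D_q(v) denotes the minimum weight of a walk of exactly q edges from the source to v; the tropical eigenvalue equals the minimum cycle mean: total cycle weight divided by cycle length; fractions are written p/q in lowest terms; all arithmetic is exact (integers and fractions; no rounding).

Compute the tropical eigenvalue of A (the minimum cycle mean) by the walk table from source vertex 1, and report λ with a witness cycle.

q=0: [∞, 0, ∞, ∞]
q=1: [1, ∞, ∞, -1]
q=2: [12, -2, 7, 0]
q=3: [-1, 1, 8, -3]
q=4: [2, -4, 5, -2]
Optimal cycle mean attained by: cycle 0->1->0, total (-3) + 1, length 2.
Answer: λ = -1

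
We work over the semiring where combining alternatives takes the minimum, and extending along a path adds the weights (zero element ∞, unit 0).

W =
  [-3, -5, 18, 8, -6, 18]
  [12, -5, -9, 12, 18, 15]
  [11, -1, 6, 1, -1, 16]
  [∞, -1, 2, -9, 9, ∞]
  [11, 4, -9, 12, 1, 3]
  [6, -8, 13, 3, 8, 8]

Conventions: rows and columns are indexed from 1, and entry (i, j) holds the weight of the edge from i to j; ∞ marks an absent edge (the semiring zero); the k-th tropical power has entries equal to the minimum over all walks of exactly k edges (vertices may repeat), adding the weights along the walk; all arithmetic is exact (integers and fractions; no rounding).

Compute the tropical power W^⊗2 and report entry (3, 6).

W^⊗2:
  [-6, -10, -15, -1, -9, -3]
  [2, -10, -14, -8, -10, 7]
  [8, -6, -10, -8, 0, 2]
  [11, -10, -10, -18, 0, 12]
  [2, -10, -8, -8, -10, 4]
  [3, -13, -17, -6, 0, 7]
Key observation: the optimum is the walk 3->5->6, with weight (-1) + 3 = 2.
Optimal value attained by: walk 3->5->6.
Answer: (W^⊗2)[3][6] = 2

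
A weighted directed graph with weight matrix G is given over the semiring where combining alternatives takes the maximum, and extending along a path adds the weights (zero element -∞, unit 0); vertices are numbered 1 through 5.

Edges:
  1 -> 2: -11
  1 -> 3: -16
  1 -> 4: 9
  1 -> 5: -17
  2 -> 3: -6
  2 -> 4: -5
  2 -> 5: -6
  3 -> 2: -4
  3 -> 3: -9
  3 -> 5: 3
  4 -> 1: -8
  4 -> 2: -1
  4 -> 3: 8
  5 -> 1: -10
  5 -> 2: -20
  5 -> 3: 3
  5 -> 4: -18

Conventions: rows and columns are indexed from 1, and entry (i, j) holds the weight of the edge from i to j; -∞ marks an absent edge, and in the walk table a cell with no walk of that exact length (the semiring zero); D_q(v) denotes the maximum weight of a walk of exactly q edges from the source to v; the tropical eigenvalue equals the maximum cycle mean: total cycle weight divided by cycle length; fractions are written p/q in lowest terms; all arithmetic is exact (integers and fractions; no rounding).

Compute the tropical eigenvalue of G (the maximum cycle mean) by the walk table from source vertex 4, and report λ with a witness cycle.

q=0: [-∞, -∞, -∞, 0, -∞]
q=1: [-8, -1, 8, -∞, -∞]
q=2: [-∞, 4, -1, 1, 11]
q=3: [1, 0, 14, -1, 2]
q=4: [-8, 10, 7, 10, 17]
q=5: [7, 9, 20, 5, 10]
Optimal cycle mean attained by: cycle 3->5->3, total 3 + 3, length 2.
Answer: λ = 3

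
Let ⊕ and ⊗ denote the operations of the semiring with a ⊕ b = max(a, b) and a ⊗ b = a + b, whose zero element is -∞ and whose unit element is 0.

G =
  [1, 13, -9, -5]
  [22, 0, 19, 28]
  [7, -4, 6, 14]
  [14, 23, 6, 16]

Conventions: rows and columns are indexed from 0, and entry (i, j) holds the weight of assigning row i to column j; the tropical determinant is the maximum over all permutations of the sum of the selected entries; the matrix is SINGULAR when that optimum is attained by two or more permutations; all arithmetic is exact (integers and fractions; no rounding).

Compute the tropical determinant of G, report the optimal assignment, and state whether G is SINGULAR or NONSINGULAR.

σ = (0, 1, 2, 3): 1 + 0 + 6 + 16 = 23
σ = (0, 1, 3, 2): 1 + 0 + 14 + 6 = 21
σ = (0, 2, 1, 3): 1 + 19 + (-4) + 16 = 32
σ = (0, 2, 3, 1): 1 + 19 + 14 + 23 = 57
σ = (0, 3, 1, 2): 1 + 28 + (-4) + 6 = 31
σ = (0, 3, 2, 1): 1 + 28 + 6 + 23 = 58
σ = (1, 0, 2, 3): 13 + 22 + 6 + 16 = 57
σ = (1, 0, 3, 2): 13 + 22 + 14 + 6 = 55
σ = (1, 2, 0, 3): 13 + 19 + 7 + 16 = 55
σ = (1, 2, 3, 0): 13 + 19 + 14 + 14 = 60
σ = (1, 3, 0, 2): 13 + 28 + 7 + 6 = 54
σ = (1, 3, 2, 0): 13 + 28 + 6 + 14 = 61
σ = (2, 0, 1, 3): (-9) + 22 + (-4) + 16 = 25
σ = (2, 0, 3, 1): (-9) + 22 + 14 + 23 = 50
σ = (2, 1, 0, 3): (-9) + 0 + 7 + 16 = 14
σ = (2, 1, 3, 0): (-9) + 0 + 14 + 14 = 19
σ = (2, 3, 0, 1): (-9) + 28 + 7 + 23 = 49
σ = (2, 3, 1, 0): (-9) + 28 + (-4) + 14 = 29
σ = (3, 0, 1, 2): (-5) + 22 + (-4) + 6 = 19
σ = (3, 0, 2, 1): (-5) + 22 + 6 + 23 = 46
σ = (3, 1, 0, 2): (-5) + 0 + 7 + 6 = 8
σ = (3, 1, 2, 0): (-5) + 0 + 6 + 14 = 15
σ = (3, 2, 0, 1): (-5) + 19 + 7 + 23 = 44
σ = (3, 2, 1, 0): (-5) + 19 + (-4) + 14 = 24
Optimal value attained by: σ = (1, 3, 2, 0).
Answer: det⊕(G) = 61; verdict: NONSINGULAR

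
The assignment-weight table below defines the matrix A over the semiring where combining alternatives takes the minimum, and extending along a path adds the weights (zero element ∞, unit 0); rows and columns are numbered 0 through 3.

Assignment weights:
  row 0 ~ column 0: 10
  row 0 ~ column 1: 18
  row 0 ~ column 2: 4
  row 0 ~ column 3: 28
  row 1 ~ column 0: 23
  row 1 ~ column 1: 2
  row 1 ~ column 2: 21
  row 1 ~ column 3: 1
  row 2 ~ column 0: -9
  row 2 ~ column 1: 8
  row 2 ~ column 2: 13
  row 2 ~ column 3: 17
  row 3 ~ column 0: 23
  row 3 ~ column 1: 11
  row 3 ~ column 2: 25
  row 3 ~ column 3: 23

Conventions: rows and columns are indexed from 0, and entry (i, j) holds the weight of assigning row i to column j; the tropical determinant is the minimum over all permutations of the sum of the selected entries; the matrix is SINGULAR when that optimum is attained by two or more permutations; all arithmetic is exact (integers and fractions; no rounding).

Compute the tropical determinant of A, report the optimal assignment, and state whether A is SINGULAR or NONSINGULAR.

σ = (0, 1, 2, 3): 10 + 2 + 13 + 23 = 48
σ = (0, 1, 3, 2): 10 + 2 + 17 + 25 = 54
σ = (0, 2, 1, 3): 10 + 21 + 8 + 23 = 62
σ = (0, 2, 3, 1): 10 + 21 + 17 + 11 = 59
σ = (0, 3, 1, 2): 10 + 1 + 8 + 25 = 44
σ = (0, 3, 2, 1): 10 + 1 + 13 + 11 = 35
σ = (1, 0, 2, 3): 18 + 23 + 13 + 23 = 77
σ = (1, 0, 3, 2): 18 + 23 + 17 + 25 = 83
σ = (1, 2, 0, 3): 18 + 21 + (-9) + 23 = 53
σ = (1, 2, 3, 0): 18 + 21 + 17 + 23 = 79
σ = (1, 3, 0, 2): 18 + 1 + (-9) + 25 = 35
σ = (1, 3, 2, 0): 18 + 1 + 13 + 23 = 55
σ = (2, 0, 1, 3): 4 + 23 + 8 + 23 = 58
σ = (2, 0, 3, 1): 4 + 23 + 17 + 11 = 55
σ = (2, 1, 0, 3): 4 + 2 + (-9) + 23 = 20
σ = (2, 1, 3, 0): 4 + 2 + 17 + 23 = 46
σ = (2, 3, 0, 1): 4 + 1 + (-9) + 11 = 7
σ = (2, 3, 1, 0): 4 + 1 + 8 + 23 = 36
σ = (3, 0, 1, 2): 28 + 23 + 8 + 25 = 84
σ = (3, 0, 2, 1): 28 + 23 + 13 + 11 = 75
σ = (3, 1, 0, 2): 28 + 2 + (-9) + 25 = 46
σ = (3, 1, 2, 0): 28 + 2 + 13 + 23 = 66
σ = (3, 2, 0, 1): 28 + 21 + (-9) + 11 = 51
σ = (3, 2, 1, 0): 28 + 21 + 8 + 23 = 80
Optimal value attained by: σ = (2, 3, 0, 1).
Answer: det⊕(A) = 7; verdict: NONSINGULAR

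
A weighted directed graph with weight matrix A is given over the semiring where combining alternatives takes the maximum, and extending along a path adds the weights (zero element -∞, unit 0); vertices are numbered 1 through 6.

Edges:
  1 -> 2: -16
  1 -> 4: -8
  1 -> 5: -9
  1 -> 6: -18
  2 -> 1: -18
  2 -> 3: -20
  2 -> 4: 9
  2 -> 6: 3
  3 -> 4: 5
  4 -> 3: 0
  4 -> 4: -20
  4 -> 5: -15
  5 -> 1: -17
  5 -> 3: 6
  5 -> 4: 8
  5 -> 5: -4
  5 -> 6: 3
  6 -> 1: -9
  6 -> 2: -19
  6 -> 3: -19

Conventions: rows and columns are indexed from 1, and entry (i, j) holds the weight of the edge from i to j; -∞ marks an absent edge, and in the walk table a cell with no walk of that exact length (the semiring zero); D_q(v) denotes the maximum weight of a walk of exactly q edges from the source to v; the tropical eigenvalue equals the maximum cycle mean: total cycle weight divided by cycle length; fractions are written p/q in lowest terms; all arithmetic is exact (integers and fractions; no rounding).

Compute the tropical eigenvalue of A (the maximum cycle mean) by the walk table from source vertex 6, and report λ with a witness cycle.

q=0: [-∞, -∞, -∞, -∞, -∞, 0]
q=1: [-9, -19, -19, -∞, -∞, -∞]
q=2: [-37, -25, -39, -10, -18, -16]
q=3: [-25, -35, -10, -10, -22, -15]
q=4: [-24, -34, -10, -5, -25, -19]
q=5: [-28, -38, -5, -5, -20, -22]
q=6: [-31, -41, -5, 0, -20, -17]
Optimal cycle mean attained by: cycle 3->4->3, total 5 + 0, length 2.
Answer: λ = 5/2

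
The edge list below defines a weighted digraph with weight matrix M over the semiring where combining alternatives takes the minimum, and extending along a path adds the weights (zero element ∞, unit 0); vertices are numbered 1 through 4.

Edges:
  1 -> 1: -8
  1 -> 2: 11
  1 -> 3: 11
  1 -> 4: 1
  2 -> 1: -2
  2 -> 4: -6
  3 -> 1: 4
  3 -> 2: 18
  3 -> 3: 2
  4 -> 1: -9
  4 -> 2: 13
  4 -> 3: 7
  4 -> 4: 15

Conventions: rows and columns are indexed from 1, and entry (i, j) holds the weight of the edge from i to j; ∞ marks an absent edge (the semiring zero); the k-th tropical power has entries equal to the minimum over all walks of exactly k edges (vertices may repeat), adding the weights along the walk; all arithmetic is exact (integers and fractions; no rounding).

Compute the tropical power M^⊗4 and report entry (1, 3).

M^⊗2:
  [-16, 3, 3, -7]
  [-15, 7, 1, -1]
  [-4, 15, 4, 5]
  [-17, 2, 2, -8]
M^⊗3:
  [-24, -5, -5, -15]
  [-23, -4, -4, -14]
  [-12, 7, 6, -3]
  [-25, -6, -6, -16]
M^⊗4:
  [-32, -13, -13, -23]
  [-31, -12, -12, -22]
  [-20, -1, -1, -11]
  [-33, -14, -14, -24]
Key observation: the optimum is the walk 1->1->1->1->3, with weight (-8) + (-8) + (-8) + 11 = -13.
Optimal value attained by: walk 1->1->1->1->3.
Answer: (M^⊗4)[1][3] = -13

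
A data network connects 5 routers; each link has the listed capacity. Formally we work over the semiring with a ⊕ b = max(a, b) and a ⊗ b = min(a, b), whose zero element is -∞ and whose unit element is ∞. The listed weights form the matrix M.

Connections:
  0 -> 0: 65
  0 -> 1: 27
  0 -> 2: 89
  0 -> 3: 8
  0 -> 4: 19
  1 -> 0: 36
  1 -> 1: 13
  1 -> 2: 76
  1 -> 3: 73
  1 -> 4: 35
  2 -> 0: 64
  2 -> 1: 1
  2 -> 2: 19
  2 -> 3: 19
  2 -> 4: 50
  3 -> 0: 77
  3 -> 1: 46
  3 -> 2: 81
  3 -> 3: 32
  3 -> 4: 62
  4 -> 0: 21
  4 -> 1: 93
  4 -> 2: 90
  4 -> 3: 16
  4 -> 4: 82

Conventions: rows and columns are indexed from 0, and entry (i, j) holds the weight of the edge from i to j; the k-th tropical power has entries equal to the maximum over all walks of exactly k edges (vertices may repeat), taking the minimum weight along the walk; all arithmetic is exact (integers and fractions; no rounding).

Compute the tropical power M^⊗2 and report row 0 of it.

M^⊗2:
  [65, 27, 65, 27, 50]
  [73, 46, 73, 32, 62]
  [64, 50, 64, 19, 50]
  [65, 62, 77, 46, 62]
  [64, 82, 82, 73, 82]
Answer: row 0 of M^⊗2 = [65, 27, 65, 27, 50]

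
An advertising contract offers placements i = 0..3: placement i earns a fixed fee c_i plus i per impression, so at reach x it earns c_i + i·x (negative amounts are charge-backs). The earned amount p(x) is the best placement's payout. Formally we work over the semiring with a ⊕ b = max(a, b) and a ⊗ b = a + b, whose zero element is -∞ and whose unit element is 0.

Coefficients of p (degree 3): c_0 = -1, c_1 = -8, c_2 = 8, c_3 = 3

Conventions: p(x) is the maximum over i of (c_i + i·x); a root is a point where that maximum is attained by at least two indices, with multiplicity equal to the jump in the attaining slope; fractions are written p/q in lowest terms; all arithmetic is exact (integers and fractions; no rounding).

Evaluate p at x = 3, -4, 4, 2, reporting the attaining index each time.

p(3) = max(-1+0·3=-1, -8+1·3=-5, 8+2·3=14, 3+3·3=12) = 14 (attained by i=2)
p(-4) = max(-1+0·(-4)=-1, -8+1·(-4)=-12, 8+2·(-4)=0, 3+3·(-4)=-9) = 0 (attained by i=2)
p(4) = max(-1+0·4=-1, -8+1·4=-4, 8+2·4=16, 3+3·4=15) = 16 (attained by i=2)
p(2) = max(-1+0·2=-1, -8+1·2=-6, 8+2·2=12, 3+3·2=9) = 12 (attained by i=2)
Answer: p(3) = 14; p(-4) = 0; p(4) = 16; p(2) = 12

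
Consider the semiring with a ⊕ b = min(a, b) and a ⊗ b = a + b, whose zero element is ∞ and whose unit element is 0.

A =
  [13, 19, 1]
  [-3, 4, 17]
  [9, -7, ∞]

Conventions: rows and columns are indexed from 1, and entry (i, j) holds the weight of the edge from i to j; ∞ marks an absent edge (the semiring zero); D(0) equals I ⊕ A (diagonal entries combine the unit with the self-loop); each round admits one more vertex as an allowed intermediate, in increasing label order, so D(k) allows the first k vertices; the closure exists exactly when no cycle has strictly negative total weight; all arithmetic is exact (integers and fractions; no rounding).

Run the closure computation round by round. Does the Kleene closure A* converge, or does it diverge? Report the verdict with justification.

D(0):
  [0, 19, 1]
  [-3, 0, 17]
  [9, -7, 0]
D(1):
  [0, 19, 1]
  [-3, 0, -2]
  [9, -7, 0]
Detection: at round 2, diagonal entry (3, 3) turns strictly negative.
Key observation: the cycle 3->2->1->3 has total weight (-7) + (-3) + 1, which is strictly negative.
Answer: DIVERGES — negative cycle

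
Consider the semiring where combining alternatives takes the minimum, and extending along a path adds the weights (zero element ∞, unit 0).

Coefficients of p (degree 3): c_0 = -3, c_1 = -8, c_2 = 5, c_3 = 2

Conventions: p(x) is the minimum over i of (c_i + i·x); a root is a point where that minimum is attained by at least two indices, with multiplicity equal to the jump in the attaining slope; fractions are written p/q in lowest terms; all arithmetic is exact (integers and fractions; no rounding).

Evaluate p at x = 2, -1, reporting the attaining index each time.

p(2) = min(-3+0·2=-3, -8+1·2=-6, 5+2·2=9, 2+3·2=8) = -6 (attained by i=1)
p(-1) = min(-3+0·(-1)=-3, -8+1·(-1)=-9, 5+2·(-1)=3, 2+3·(-1)=-1) = -9 (attained by i=1)
Answer: p(2) = -6; p(-1) = -9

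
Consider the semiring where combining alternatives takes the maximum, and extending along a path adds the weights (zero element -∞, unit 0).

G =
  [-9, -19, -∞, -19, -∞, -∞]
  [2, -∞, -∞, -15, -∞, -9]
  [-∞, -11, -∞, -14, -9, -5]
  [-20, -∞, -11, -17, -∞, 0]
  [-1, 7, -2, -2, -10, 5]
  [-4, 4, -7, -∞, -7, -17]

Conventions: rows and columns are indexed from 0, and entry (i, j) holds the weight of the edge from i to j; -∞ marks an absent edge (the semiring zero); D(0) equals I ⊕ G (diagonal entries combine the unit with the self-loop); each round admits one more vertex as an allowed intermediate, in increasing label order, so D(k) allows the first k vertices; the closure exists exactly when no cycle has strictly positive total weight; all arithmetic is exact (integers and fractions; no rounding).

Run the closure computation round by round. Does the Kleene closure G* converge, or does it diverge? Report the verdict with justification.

D(0):
  [0, -19, -∞, -19, -∞, -∞]
  [2, 0, -∞, -15, -∞, -9]
  [-∞, -11, 0, -14, -9, -5]
  [-20, -∞, -11, 0, -∞, 0]
  [-1, 7, -2, -2, 0, 5]
  [-4, 4, -7, -∞, -7, 0]
D(1):
  [0, -19, -∞, -19, -∞, -∞]
  [2, 0, -∞, -15, -∞, -9]
  [-∞, -11, 0, -14, -9, -5]
  [-20, -39, -11, 0, -∞, 0]
  [-1, 7, -2, -2, 0, 5]
  [-4, 4, -7, -23, -7, 0]
D(2):
  [0, -19, -∞, -19, -∞, -28]
  [2, 0, -∞, -15, -∞, -9]
  [-9, -11, 0, -14, -9, -5]
  [-20, -39, -11, 0, -∞, 0]
  [9, 7, -2, -2, 0, 5]
  [6, 4, -7, -11, -7, 0]
D(3):
  [0, -19, -∞, -19, -∞, -28]
  [2, 0, -∞, -15, -∞, -9]
  [-9, -11, 0, -14, -9, -5]
  [-20, -22, -11, 0, -20, 0]
  [9, 7, -2, -2, 0, 5]
  [6, 4, -7, -11, -7, 0]
D(4):
  [0, -19, -30, -19, -39, -19]
  [2, 0, -26, -15, -35, -9]
  [-9, -11, 0, -14, -9, -5]
  [-20, -22, -11, 0, -20, 0]
  [9, 7, -2, -2, 0, 5]
  [6, 4, -7, -11, -7, 0]
D(5):
  [0, -19, -30, -19, -39, -19]
  [2, 0, -26, -15, -35, -9]
  [0, -2, 0, -11, -9, -4]
  [-11, -13, -11, 0, -20, 0]
  [9, 7, -2, -2, 0, 5]
  [6, 4, -7, -9, -7, 0]
D(6):
  [0, -15, -26, -19, -26, -19]
  [2, 0, -16, -15, -16, -9]
  [2, 0, 0, -11, -9, -4]
  [6, 4, -7, 0, -7, 0]
  [11, 9, -2, -2, 0, 5]
  [6, 4, -7, -9, -7, 0]
Key observation: every diagonal entry stays at the unit through all rounds, so no improving cycle exists.
Answer: CONVERGES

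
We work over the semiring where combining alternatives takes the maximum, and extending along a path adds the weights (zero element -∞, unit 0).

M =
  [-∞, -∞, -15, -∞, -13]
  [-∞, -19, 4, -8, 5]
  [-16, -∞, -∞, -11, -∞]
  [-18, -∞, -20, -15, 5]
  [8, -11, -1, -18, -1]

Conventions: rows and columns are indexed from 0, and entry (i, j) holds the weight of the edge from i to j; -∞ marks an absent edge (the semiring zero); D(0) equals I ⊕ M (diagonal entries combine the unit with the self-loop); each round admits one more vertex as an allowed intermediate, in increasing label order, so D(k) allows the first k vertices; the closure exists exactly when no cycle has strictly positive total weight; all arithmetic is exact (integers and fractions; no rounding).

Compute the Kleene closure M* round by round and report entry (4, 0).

D(0):
  [0, -∞, -15, -∞, -13]
  [-∞, 0, 4, -8, 5]
  [-16, -∞, 0, -11, -∞]
  [-18, -∞, -20, 0, 5]
  [8, -11, -1, -18, 0]
D(1):
  [0, -∞, -15, -∞, -13]
  [-∞, 0, 4, -8, 5]
  [-16, -∞, 0, -11, -29]
  [-18, -∞, -20, 0, 5]
  [8, -11, -1, -18, 0]
D(2):
  [0, -∞, -15, -∞, -13]
  [-∞, 0, 4, -8, 5]
  [-16, -∞, 0, -11, -29]
  [-18, -∞, -20, 0, 5]
  [8, -11, -1, -18, 0]
D(3):
  [0, -∞, -15, -26, -13]
  [-12, 0, 4, -7, 5]
  [-16, -∞, 0, -11, -29]
  [-18, -∞, -20, 0, 5]
  [8, -11, -1, -12, 0]
D(4):
  [0, -∞, -15, -26, -13]
  [-12, 0, 4, -7, 5]
  [-16, -∞, 0, -11, -6]
  [-18, -∞, -20, 0, 5]
  [8, -11, -1, -12, 0]
D(5):
  [0, -24, -14, -25, -13]
  [13, 0, 4, -7, 5]
  [2, -17, 0, -11, -6]
  [13, -6, 4, 0, 5]
  [8, -11, -1, -12, 0]
Answer: M*[4][0] = 8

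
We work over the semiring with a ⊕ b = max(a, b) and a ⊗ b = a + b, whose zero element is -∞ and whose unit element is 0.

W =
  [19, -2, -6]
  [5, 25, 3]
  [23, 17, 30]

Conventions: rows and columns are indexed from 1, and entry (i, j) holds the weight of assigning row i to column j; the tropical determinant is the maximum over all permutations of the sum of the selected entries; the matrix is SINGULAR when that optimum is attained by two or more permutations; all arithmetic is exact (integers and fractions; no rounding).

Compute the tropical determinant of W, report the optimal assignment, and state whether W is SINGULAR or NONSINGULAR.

σ = (1, 2, 3): 19 + 25 + 30 = 74
σ = (1, 3, 2): 19 + 3 + 17 = 39
σ = (2, 1, 3): (-2) + 5 + 30 = 33
σ = (2, 3, 1): (-2) + 3 + 23 = 24
σ = (3, 1, 2): (-6) + 5 + 17 = 16
σ = (3, 2, 1): (-6) + 25 + 23 = 42
Optimal value attained by: σ = (1, 2, 3).
Answer: det⊕(W) = 74; verdict: NONSINGULAR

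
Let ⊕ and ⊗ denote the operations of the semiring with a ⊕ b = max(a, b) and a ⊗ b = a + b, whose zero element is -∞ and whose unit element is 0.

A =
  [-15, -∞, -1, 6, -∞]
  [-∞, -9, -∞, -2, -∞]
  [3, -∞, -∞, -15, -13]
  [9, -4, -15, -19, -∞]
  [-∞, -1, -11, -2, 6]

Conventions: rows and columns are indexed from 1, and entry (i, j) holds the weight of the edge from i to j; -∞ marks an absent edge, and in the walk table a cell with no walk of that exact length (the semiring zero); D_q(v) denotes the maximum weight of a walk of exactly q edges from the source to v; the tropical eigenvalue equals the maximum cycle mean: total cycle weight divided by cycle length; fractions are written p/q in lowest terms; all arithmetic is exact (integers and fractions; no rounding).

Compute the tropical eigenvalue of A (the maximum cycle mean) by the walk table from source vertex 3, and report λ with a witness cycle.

q=0: [-∞, -∞, 0, -∞, -∞]
q=1: [3, -∞, -∞, -15, -13]
q=2: [-6, -14, 2, 9, -7]
q=3: [18, 5, -6, 0, -1]
q=4: [9, -2, 17, 24, 5]
q=5: [33, 20, 9, 15, 11]
Optimal cycle mean attained by: cycle 1->4->1, total 6 + 9, length 2.
Answer: λ = 15/2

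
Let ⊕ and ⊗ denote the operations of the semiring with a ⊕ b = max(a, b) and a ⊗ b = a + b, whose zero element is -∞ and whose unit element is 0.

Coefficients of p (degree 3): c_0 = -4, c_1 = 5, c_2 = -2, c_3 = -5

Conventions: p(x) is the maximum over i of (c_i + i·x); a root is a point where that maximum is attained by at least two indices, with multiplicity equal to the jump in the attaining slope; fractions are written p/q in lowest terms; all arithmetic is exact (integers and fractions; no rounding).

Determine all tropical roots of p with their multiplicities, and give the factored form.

hull edge (i=0, c=-4) to (i=1, c=5): slope 9, span 1
hull edge (i=1, c=5) to (i=3, c=-5): slope -5, span 2
Factored form: p(x) = -5 ⊗ (x ⊕ (-9)) ⊗ (x ⊕ 5) ⊗ (x ⊕ 5)
Answer: roots = -9 (mult 1), 5 (mult 2)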